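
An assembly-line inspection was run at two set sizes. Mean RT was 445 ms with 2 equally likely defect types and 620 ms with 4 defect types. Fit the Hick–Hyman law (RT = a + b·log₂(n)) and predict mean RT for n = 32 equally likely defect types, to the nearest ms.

1145 ms

Fit slope and intercept:
  b = (620 − 445) / (log₂ 4 − log₂ 2) = 175 / (2 − 1) = 175 ms/bit
  a = 445 − 175 × 1 = 270 ms
Then RT(32) = 270 + 175 × log₂ 32 = 270 + 175 × 5 ≈ 1145.000 ms.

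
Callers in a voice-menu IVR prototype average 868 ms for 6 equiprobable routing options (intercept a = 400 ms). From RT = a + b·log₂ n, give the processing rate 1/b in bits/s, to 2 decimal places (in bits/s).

5.52 bits/s

b = (868 − 400)/log₂ 6 = 468/2.5850 = 181.047 ms per bit = 0.18105 s/bit; the reciprocal is 5.523 bits/s.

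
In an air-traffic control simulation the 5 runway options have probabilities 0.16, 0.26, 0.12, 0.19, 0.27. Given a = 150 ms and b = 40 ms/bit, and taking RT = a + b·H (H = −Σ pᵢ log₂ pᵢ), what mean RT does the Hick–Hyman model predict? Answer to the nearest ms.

H = 0.16·log₂(1/0.16) + 0.26·log₂(1/0.26) + 0.12·log₂(1/0.12) + 0.19·log₂(1/0.19) + 0.27·log₂(1/0.27) = 2.2606 bits.
RT = 150 + 40 × 2.2606 = 240.42 ms.

240 ms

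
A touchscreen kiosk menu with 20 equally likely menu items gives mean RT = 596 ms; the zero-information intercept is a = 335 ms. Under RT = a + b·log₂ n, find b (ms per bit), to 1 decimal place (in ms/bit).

b = (596 − 335) / log₂(20) = 261 / 4.3219 = 60.390 ms/bit.

60.4 ms/bit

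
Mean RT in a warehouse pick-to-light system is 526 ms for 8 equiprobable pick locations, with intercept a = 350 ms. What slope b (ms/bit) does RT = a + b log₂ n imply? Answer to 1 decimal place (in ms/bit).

58.7 ms/bit

8 alternatives carry log₂ 8 = 3 bits; the choice cost is 526 − 350 = 176 ms, so b = 176/3 = 58.667 ms/bit.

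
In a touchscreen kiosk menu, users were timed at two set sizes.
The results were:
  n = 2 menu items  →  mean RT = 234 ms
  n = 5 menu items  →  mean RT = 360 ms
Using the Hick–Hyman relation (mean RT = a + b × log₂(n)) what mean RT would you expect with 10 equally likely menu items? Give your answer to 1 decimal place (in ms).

455.3 ms

Fit slope and intercept:
  b = (360 − 234) / (log₂ 5 − log₂ 2) = 126 / (2.3219 − 1) = 95.315 ms/bit
  a = 234 − 95.315 × 1 = 138.685 ms
Then RT(10) = 138.685 + 95.315 × log₂ 10 = 138.685 + 95.315 × 3.3219 ≈ 455.315 ms.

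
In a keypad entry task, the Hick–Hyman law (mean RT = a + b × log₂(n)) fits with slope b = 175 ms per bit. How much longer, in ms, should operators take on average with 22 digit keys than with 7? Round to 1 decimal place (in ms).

289.1 ms

The intercept a cancels: ΔRT = b·(log₂ n₂ − log₂ n₁) = b·log₂(n₂/n₁).
log₂(22) − log₂(7) = 4.4594 − 2.8074 = 1.6521.
ΔRT = 175 × 1.6521 = 289.113 ms.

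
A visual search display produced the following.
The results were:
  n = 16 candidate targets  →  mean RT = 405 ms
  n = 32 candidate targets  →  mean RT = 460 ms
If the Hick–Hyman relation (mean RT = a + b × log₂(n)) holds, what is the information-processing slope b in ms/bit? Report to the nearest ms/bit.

Slope: b = (460 − 405) / (log₂ 32 − log₂ 16) = 55/1.0000 = 55 ms/bit.

55 ms/bit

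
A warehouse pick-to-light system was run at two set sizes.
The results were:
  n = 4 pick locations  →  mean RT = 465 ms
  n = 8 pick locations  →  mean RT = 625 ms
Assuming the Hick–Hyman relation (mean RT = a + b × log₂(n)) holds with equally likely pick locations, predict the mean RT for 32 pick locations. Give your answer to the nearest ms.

945 ms

With log₂ n on the abscissa the relation is linear; from the two conditions:
  b = (625 − 465) / (log₂ 8 − log₂ 4) = 160 / (3 − 2) = 160 ms/bit
  a = 465 − 160 × 2 = 145 ms
Then RT(32) = 145 + 160 × log₂ 32 = 145 + 160 × 5 ≈ 945.000 ms.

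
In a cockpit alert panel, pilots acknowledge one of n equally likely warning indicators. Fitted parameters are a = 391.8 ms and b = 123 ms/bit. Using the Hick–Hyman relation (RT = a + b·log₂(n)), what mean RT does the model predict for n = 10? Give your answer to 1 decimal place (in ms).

log₂(10) = 3.3219 bits, so RT = 391.8 + 123 × 3.3219 ≈ 800.397 ms.

800.4 ms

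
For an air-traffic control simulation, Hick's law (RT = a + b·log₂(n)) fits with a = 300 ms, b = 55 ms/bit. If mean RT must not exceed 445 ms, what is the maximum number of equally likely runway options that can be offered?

6

55·log₂ n ≤ 445 − 300 = 145, giving log₂ n ≤ 2.6364 and n ≤ 6.218. The largest whole number is 6.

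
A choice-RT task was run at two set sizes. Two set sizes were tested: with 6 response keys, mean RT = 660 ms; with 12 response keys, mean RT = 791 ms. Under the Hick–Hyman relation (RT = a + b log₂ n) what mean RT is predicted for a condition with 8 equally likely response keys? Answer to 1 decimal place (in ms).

714.4 ms

With log₂ n on the abscissa the relation is linear; from the two conditions:
  b = (791 − 660) / (log₂ 12 − log₂ 6) = 131 / (3.5850 − 2.5850) = 131.000 ms/bit
  a = 660 − 131.000 × 2.5850 = 321.370 ms
Then RT(8) = 321.370 + 131.000 × log₂ 8 = 321.370 + 131.000 × 3 ≈ 714.370 ms.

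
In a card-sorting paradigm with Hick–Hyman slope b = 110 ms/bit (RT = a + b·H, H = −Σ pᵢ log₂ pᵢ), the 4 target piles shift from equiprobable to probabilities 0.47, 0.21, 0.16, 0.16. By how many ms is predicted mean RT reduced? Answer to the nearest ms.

19 ms

The RT saving is b·ΔH. Equiprobable H₀ = log₂(4) = 2.0000 bits; with the given probabilities H = 1.8308 bits.
b·(H₀ − H) = 110 × (2.0000 − 1.8308) = 18.61 ms.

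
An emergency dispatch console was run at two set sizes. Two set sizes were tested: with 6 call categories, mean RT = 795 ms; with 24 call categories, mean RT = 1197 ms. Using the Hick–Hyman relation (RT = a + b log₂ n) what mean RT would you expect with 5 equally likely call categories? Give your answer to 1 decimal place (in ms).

RT is linear in log₂ n, so two points fix the line:
  b = (1197 − 795) / (log₂ 24 − log₂ 6) = 402 / (4.5850 − 2.5850) = 201.000 ms/bit
  a = 795 − 201.000 × 2.5850 = 275.423 ms
Then RT(5) = 275.423 + 201.000 × log₂ 5 = 275.423 + 201.000 × 2.3219 ≈ 742.130 ms.

742.1 ms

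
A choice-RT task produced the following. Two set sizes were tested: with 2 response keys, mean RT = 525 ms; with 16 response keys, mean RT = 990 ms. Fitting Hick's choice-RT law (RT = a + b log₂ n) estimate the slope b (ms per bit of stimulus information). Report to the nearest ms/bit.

155 ms/bit

b = (RT₂ − RT₁)/(log₂ n₂ − log₂ n₁) = (990 − 525)/(4 − 1) = 155 ms/bit.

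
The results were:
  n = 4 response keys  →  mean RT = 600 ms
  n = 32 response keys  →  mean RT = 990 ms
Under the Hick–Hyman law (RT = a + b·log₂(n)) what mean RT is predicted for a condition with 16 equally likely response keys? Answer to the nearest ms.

860 ms

Solve the two-equation system in a and b:
  b = (990 − 600) / (log₂ 32 − log₂ 4) = 390 / (5 − 2) = 130 ms/bit
  a = 600 − 130 × 2 = 340 ms
Then RT(16) = 340 + 130 × log₂ 16 = 340 + 130 × 4 ≈ 860.000 ms.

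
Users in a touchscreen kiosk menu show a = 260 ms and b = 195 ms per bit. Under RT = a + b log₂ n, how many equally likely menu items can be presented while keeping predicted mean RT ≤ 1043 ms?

16

Information budget: (1043 − 260)/195 = 4.0154 bits, so n ≤ 2^4.0154 = 16.172 → at most 16.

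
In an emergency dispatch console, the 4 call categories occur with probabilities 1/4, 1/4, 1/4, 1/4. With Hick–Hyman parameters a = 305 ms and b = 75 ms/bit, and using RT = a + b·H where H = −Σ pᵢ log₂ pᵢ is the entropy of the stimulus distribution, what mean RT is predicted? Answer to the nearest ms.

H = −Σ pᵢ log₂ pᵢ = 0.25·2 + 0.25·2 + 0.25·2 + 0.25·2 = 2.000 bits.
RT = 305 + 75 × 2.000 = 455.00 ms.

455 ms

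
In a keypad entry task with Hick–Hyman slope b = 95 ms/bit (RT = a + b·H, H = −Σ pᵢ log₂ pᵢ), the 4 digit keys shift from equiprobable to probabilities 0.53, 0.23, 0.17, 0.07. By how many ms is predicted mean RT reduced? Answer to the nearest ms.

Equiprobable entropy H₀ = log₂ 4 = 2.0000 bits.
Skewed entropy H = −Σ pᵢ log₂ pᵢ = 1.6763 bits.
ΔRT = b·(H₀ − H) = 95 × 0.3237 = 30.76 ms.

31 ms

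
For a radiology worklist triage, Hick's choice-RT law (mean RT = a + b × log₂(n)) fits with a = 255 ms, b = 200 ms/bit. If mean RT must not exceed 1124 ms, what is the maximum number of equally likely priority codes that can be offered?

20

Set 255 + 200·log₂ n ≤ 1124 → log₂ n ≤ (1124 − 255)/200 = 4.3450.
So n ≤ 2^4.3450 = 20.322; the largest integer n is 20.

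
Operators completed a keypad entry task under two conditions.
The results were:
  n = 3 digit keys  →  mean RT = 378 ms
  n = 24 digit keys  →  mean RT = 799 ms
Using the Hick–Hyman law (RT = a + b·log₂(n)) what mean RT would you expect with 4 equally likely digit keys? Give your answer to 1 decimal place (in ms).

436.2 ms

Solve the two-equation system in a and b:
  b = (799 − 378) / (log₂ 24 − log₂ 3) = 421 / (4.5850 − 1.5850) = 140.333 ms/bit
  a = 378 − 140.333 × 1.5850 = 155.577 ms
Then RT(4) = 155.577 + 140.333 × log₂ 4 = 155.577 + 140.333 × 2 ≈ 436.244 ms.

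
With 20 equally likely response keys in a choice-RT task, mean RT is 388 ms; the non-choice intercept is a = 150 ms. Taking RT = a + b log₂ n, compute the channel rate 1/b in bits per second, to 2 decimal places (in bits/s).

b = (388 − 150)/log₂ 20 = 238/4.3219 = 55.068 ms per bit = 0.05507 s/bit; the reciprocal is 18.159 bits/s.

18.16 bits/s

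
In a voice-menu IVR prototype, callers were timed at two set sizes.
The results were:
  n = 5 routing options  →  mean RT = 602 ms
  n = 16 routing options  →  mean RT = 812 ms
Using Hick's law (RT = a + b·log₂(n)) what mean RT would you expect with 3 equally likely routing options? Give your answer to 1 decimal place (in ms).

509.8 ms

RT is linear in log₂ n, so two points fix the line:
  b = (812 − 602) / (log₂ 16 − log₂ 5) = 210 / (4 − 2.3219) = 125.144 ms/bit
  a = 602 − 125.144 × 2.3219 = 311.426 ms
Then RT(3) = 311.426 + 125.144 × log₂ 3 = 311.426 + 125.144 × 1.5850 ≈ 509.773 ms.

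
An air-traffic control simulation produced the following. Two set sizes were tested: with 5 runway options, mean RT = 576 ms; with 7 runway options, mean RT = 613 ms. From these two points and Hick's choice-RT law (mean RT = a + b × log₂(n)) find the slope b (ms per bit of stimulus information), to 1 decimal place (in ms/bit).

76.2 ms/bit

The slope on a log₂ axis is (613 − 576) / (2.8074 − 2.3219) = 76.222 ms/bit.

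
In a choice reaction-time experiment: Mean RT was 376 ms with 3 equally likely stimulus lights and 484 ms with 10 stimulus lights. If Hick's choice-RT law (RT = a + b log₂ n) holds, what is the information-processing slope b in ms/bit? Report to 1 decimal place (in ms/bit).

62.2 ms/bit

The slope on a log₂ axis is (484 − 376) / (3.3219 − 1.5850) = 62.177 ms/bit.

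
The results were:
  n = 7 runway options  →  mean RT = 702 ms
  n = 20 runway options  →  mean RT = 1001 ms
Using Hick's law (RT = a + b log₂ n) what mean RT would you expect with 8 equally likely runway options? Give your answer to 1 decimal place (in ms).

RT is linear in log₂ n, so two points fix the line:
  b = (1001 − 702) / (log₂ 20 − log₂ 7) = 299 / (4.3219 − 2.8074) = 197.415 ms/bit
  a = 702 − 197.415 × 2.8074 = 147.785 ms
Then RT(8) = 147.785 + 197.415 × log₂ 8 = 147.785 + 197.415 × 3 ≈ 740.031 ms.

740.0 ms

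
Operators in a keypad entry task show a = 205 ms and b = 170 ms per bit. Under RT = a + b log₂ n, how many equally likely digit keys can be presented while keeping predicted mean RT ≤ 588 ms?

4

170·log₂ n ≤ 588 − 205 = 383, giving log₂ n ≤ 2.2529 and n ≤ 4.767. The largest whole number is 4.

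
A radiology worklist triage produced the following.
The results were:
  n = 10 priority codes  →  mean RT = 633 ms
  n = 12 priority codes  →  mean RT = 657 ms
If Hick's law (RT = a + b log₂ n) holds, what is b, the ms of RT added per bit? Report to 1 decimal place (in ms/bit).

b = (RT₂ − RT₁)/(log₂ n₂ − log₂ n₁) = (657 − 633)/(3.5850 − 3.3219) = 91.243 ms/bit.

91.2 ms/bit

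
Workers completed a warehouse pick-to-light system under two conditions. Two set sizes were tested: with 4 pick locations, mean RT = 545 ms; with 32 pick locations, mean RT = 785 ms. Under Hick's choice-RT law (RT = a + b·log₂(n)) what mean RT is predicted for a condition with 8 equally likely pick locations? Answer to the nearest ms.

625 ms

With log₂ n on the abscissa the relation is linear; from the two conditions:
  b = (785 − 545) / (log₂ 32 − log₂ 4) = 240 / (5 − 2) = 80 ms/bit
  a = 545 − 80 × 2 = 385 ms
Then RT(8) = 385 + 80 × log₂ 8 = 385 + 80 × 3 ≈ 625.000 ms.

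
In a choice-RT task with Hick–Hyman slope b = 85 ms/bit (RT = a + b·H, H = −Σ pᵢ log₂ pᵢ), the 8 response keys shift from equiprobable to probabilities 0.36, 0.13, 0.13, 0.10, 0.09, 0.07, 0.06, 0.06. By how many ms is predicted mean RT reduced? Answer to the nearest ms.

Equiprobable entropy H₀ = log₂ 8 = 3.0000 bits.
Skewed entropy H = −Σ pᵢ log₂ pᵢ = 2.6964 bits.
ΔRT = b·(H₀ − H) = 85 × 0.3036 = 25.81 ms.

26 ms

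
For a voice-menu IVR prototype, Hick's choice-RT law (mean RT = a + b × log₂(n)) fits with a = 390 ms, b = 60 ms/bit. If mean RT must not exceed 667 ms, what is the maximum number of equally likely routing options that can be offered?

24

Set 390 + 60·log₂ n ≤ 667 → log₂ n ≤ (667 − 390)/60 = 4.6167.
So n ≤ 2^4.6167 = 24.533; the largest integer n is 24.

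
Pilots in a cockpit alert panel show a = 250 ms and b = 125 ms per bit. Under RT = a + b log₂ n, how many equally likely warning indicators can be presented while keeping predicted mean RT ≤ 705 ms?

12

Information budget: (705 − 250)/125 = 3.6400 bits, so n ≤ 2^3.6400 = 12.467 → at most 12.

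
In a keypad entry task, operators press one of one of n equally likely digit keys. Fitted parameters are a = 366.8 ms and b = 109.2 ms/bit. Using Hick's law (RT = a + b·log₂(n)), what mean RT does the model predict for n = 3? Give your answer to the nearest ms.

log₂(3) = 1.5850 bits, so RT = 366.8 + 109.2 × 1.5850 ≈ 539.878 ms.

540 ms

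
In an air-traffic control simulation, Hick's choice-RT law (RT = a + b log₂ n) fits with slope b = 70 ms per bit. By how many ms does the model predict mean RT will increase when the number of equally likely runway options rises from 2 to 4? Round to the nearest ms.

ΔRT = (a + b log₂ n₂) − (a + b log₂ n₁) = b·(log₂ n₂ − log₂ n₁).
log₂(4) − log₂(2) = log₂(4/2) = log₂(2) = 1.
ΔRT = 70 × 1.0000 = 70.000 ms.

70 ms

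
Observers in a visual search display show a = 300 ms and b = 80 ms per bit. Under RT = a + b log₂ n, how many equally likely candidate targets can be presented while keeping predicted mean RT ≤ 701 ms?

32

80·log₂ n ≤ 701 − 300 = 401, giving log₂ n ≤ 5.0125 and n ≤ 32.278. The largest whole number is 32.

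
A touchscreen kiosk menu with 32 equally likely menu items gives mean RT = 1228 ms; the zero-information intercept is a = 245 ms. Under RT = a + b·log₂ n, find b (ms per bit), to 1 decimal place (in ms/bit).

196.6 ms/bit

32 alternatives carry log₂ 32 = 5 bits; the choice cost is 1228 − 245 = 983 ms, so b = 983/5 = 196.600 ms/bit.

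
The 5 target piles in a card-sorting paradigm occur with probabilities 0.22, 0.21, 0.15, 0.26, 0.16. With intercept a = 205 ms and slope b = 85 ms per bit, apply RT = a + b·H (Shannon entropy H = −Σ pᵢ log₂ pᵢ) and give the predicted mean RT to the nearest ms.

Entropy contributions −pᵢ log₂ pᵢ: 0.4806, 0.4728, 0.4105, 0.5053, 0.4230; sum H = 2.2922 bits.
RT = a + bH = 205 + 85·2.2922 = 399.84 ms.

400 ms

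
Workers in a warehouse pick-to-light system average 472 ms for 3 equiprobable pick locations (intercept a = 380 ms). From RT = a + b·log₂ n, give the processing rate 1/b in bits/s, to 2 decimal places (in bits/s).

17.23 bits/s

Choice component = 472 − 380 = 92 ms over log₂(3) = 1.5850 bits.
b = 92 / 1.5850 = 58.046 ms/bit, so 1/b = 17.228 bits/s.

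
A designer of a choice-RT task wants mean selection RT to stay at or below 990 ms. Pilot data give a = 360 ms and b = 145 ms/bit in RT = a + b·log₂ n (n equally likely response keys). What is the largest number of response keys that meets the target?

Set 360 + 145·log₂ n ≤ 990 → log₂ n ≤ (990 − 360)/145 = 4.3448.
So n ≤ 2^4.3448 = 20.320; the largest integer n is 20.

20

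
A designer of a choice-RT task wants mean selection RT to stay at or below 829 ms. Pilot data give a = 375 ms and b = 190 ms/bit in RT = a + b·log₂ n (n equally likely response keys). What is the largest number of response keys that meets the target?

5

Information budget: (829 − 375)/190 = 2.3895 bits, so n ≤ 2^2.3895 = 5.240 → at most 5.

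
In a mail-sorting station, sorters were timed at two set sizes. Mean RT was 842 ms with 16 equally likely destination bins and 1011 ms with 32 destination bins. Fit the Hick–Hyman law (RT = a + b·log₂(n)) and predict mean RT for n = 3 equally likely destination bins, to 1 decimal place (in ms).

433.9 ms

RT is linear in log₂ n, so two points fix the line:
  b = (1011 − 842) / (log₂ 32 − log₂ 16) = 169 / (5 − 4) = 169.000 ms/bit
  a = 842 − 169.000 × 4 = 166.000 ms
Then RT(3) = 166.000 + 169.000 × log₂ 3 = 166.000 + 169.000 × 1.5850 ≈ 433.859 ms.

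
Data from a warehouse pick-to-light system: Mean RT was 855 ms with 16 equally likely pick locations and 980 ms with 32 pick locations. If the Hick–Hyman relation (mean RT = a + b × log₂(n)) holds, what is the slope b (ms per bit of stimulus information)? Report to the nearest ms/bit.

Slope: b = (980 − 855) / (log₂ 32 − log₂ 16) = 125/1.0000 = 125 ms/bit.

125 ms/bit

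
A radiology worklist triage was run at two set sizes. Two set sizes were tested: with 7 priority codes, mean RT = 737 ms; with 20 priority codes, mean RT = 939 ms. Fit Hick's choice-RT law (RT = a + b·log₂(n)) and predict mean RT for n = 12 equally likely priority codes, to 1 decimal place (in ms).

840.7 ms

With log₂ n on the abscissa the relation is linear; from the two conditions:
  b = (939 − 737) / (log₂ 20 − log₂ 7) = 202 / (4.3219 − 2.8074) = 133.371 ms/bit
  a = 737 − 133.371 × 2.8074 = 362.581 ms
Then RT(12) = 362.581 + 133.371 × log₂ 12 = 362.581 + 133.371 × 3.5850 ≈ 840.710 ms.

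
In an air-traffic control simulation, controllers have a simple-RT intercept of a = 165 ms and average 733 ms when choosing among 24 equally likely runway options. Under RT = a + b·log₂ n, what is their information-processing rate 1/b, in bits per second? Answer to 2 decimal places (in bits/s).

Choice component = 733 − 165 = 568 ms over log₂(24) = 4.5850 bits.
b = 568 / 4.5850 = 123.883 ms/bit, so 1/b = 8.072 bits/s.

8.07 bits/s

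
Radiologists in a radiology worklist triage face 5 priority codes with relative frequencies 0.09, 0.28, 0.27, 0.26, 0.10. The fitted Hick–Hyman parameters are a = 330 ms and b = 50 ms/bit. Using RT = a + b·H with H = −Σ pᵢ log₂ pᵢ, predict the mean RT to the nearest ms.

H = 0.09·log₂(1/0.09) + 0.28·log₂(1/0.28) + 0.27·log₂(1/0.27) + 0.26·log₂(1/0.26) + 0.10·log₂(1/0.10) = 2.1744 bits.
RT = 330 + 50 × 2.1744 = 438.72 ms.

439 ms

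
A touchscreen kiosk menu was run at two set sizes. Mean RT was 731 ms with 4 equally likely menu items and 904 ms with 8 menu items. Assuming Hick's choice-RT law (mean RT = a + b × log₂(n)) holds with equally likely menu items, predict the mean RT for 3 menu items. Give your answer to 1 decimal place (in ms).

With log₂ n on the abscissa the relation is linear; from the two conditions:
  b = (904 − 731) / (log₂ 8 − log₂ 4) = 173 / (3 − 2) = 173.000 ms/bit
  a = 731 − 173.000 × 2 = 385.000 ms
Then RT(3) = 385.000 + 173.000 × log₂ 3 = 385.000 + 173.000 × 1.5850 ≈ 659.199 ms.

659.2 ms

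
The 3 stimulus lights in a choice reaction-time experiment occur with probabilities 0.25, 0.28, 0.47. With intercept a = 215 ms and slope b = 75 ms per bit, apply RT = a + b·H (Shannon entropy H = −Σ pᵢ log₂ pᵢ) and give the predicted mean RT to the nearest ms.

Entropy contributions −pᵢ log₂ pᵢ: 0.5000, 0.5142, 0.5120; sum H = 1.5262 bits.
RT = a + bH = 215 + 75·1.5262 = 329.46 ms.

329 ms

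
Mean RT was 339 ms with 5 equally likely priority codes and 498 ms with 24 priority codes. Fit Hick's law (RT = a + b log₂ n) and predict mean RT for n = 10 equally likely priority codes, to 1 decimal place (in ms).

Fit slope and intercept:
  b = (498 − 339) / (log₂ 24 − log₂ 5) = 159 / (4.5850 − 2.3219) = 70.260 ms/bit
  a = 339 − 70.260 × 2.3219 = 175.862 ms
Then RT(10) = 175.862 + 70.260 × log₂ 10 = 175.862 + 70.260 × 3.3219 ≈ 409.260 ms.

409.3 ms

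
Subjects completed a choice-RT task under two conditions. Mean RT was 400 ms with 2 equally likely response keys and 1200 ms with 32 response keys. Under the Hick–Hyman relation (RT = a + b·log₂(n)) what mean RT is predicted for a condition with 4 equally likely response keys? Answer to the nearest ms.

600 ms

Fit slope and intercept:
  b = (1200 − 400) / (log₂ 32 − log₂ 2) = 800 / (5 − 1) = 200 ms/bit
  a = 400 − 200 × 1 = 200 ms
Then RT(4) = 200 + 200 × log₂ 4 = 200 + 200 × 2 ≈ 600.000 ms.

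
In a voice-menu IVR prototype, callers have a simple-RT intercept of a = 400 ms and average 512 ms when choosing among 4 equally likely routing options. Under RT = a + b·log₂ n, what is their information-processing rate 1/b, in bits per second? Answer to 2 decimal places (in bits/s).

b = (512 − 400)/log₂ 4 = 112/2 = 56.000 ms per bit = 0.05600 s/bit; the reciprocal is 17.857 bits/s.

17.86 bits/s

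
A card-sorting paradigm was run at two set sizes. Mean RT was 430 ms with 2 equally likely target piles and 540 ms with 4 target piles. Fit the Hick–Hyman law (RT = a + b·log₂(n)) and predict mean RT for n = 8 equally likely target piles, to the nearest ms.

Solve the two-equation system in a and b:
  b = (540 − 430) / (log₂ 4 − log₂ 2) = 110 / (2 − 1) = 110 ms/bit
  a = 430 − 110 × 1 = 320 ms
Then RT(8) = 320 + 110 × log₂ 8 = 320 + 110 × 3 ≈ 650.000 ms.

650 ms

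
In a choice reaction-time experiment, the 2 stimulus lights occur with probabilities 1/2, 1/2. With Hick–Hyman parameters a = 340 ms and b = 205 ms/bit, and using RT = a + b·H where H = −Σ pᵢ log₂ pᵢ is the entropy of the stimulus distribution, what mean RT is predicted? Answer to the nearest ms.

H = −Σ pᵢ log₂ pᵢ = 0.5·1 + 0.5·1 = 1.000 bits.
RT = 340 + 205 × 1.000 = 545.00 ms.

545 ms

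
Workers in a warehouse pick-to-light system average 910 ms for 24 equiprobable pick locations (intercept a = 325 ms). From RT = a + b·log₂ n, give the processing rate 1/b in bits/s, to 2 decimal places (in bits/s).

7.84 bits/s

Choice component = 910 − 325 = 585 ms over log₂(24) = 4.5850 bits.
b = 585 / 4.5850 = 127.591 ms/bit, so 1/b = 7.838 bits/s.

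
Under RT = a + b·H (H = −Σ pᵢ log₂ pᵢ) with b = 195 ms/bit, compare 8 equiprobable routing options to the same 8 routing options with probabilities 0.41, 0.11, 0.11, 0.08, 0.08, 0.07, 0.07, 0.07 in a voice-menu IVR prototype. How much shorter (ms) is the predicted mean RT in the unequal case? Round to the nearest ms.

Equiprobable entropy H₀ = log₂ 8 = 3.0000 bits.
Skewed entropy H = −Σ pᵢ log₂ pᵢ = 2.6166 bits.
ΔRT = b·(H₀ − H) = 195 × 0.3834 = 74.76 ms.

75 ms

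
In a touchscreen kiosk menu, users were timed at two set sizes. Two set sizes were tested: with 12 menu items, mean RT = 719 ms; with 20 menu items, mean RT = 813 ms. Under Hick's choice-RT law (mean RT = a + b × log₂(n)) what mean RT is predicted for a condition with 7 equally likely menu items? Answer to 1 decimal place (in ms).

With log₂ n on the abscissa the relation is linear; from the two conditions:
  b = (813 − 719) / (log₂ 20 − log₂ 12) = 94 / (4.3219 − 3.5850) = 127.550 ms/bit
  a = 719 − 127.550 × 3.5850 = 261.738 ms
Then RT(7) = 261.738 + 127.550 × log₂ 7 = 261.738 + 127.550 × 2.8074 ≈ 619.816 ms.

619.8 ms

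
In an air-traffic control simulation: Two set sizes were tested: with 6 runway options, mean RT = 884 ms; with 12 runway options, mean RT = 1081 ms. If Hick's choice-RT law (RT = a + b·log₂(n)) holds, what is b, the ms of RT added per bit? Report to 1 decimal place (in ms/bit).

197.0 ms/bit

b = (RT₂ − RT₁)/(log₂ n₂ − log₂ n₁) = (1081 − 884)/(3.5850 − 2.5850) = 197.000 ms/bit.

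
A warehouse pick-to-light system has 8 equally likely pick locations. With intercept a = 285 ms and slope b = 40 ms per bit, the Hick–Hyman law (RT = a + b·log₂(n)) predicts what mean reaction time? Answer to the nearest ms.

405 ms

log₂(8) = 3 bits, so RT = 285 + 40 × 3 ≈ 405.000 ms.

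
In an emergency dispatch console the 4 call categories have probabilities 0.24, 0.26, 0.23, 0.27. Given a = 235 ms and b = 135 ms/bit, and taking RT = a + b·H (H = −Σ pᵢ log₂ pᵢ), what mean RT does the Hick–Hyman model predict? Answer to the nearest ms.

505 ms

Entropy contributions −pᵢ log₂ pᵢ: 0.4941, 0.5053, 0.4877, 0.5100; sum H = 1.9971 bits.
RT = a + bH = 235 + 135·1.9971 = 504.61 ms.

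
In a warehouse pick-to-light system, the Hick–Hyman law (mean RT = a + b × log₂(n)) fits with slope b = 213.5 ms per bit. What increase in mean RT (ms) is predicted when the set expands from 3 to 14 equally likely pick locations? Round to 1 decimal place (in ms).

474.5 ms

ΔRT = (a + b log₂ n₂) − (a + b log₂ n₁) = b·(log₂ n₂ − log₂ n₁).
log₂(14) − log₂(3) = 3.8074 − 1.5850 = 2.2224.
ΔRT = 213.5 × 2.2224 = 474.481 ms.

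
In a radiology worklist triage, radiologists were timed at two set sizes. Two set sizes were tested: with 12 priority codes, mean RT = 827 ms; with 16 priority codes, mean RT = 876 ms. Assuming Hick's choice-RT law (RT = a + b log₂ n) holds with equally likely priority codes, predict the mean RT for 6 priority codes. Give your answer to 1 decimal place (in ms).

Fit slope and intercept:
  b = (876 − 827) / (log₂ 16 − log₂ 12) = 49 / (4 − 3.5850) = 118.062 ms/bit
  a = 827 − 118.062 × 3.5850 = 403.754 ms
Then RT(6) = 403.754 + 118.062 × log₂ 6 = 403.754 + 118.062 × 2.5850 ≈ 708.938 ms.

708.9 ms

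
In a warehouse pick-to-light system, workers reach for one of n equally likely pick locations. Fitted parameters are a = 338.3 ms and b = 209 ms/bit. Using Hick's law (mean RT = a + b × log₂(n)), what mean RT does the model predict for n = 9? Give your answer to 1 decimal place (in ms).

1000.8 ms

log₂(9) = 3.1699 bits, so RT = 338.3 + 209 × 3.1699 ≈ 1000.814 ms.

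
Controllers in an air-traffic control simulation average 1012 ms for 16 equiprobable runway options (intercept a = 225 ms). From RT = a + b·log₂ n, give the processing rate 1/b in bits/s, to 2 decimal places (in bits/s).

Choice component = 1012 − 225 = 787 ms over log₂(16) = 4 bits.
b = 787 / 4 = 196.750 ms/bit, so 1/b = 5.083 bits/s.

5.08 bits/s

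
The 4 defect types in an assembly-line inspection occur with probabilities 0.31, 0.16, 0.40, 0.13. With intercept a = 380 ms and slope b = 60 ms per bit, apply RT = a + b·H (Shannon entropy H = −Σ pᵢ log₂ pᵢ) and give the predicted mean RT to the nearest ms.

491 ms

H = 0.31·log₂(1/0.31) + 0.16·log₂(1/0.16) + 0.40·log₂(1/0.40) + 0.13·log₂(1/0.13) = 1.8582 bits.
RT = 380 + 60 × 1.8582 = 491.49 ms.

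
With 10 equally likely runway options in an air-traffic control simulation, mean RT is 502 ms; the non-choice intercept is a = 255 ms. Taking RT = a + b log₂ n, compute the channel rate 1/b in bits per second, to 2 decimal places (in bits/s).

13.45 bits/s

Choice component = 502 − 255 = 247 ms over log₂(10) = 3.3219 bits.
b = 247 / 3.3219 = 74.354 ms/bit, so 1/b = 13.449 bits/s.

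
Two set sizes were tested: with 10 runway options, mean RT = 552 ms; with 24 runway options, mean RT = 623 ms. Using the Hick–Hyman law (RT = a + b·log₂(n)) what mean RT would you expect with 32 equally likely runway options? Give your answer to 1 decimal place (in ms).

Fit slope and intercept:
  b = (623 − 552) / (log₂ 24 − log₂ 10) = 71 / (4.5850 − 3.3219) = 56.214 ms/bit
  a = 552 − 56.214 × 3.3219 = 365.262 ms
Then RT(32) = 365.262 + 56.214 × log₂ 32 = 365.262 + 56.214 × 5 ≈ 646.331 ms.

646.3 ms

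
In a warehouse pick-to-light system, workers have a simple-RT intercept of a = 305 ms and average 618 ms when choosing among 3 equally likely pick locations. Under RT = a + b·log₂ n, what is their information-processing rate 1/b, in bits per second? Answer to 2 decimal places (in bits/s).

Choice component = 618 − 305 = 313 ms over log₂(3) = 1.5850 bits.
b = 313 / 1.5850 = 197.481 ms/bit, so 1/b = 5.064 bits/s.

5.06 bits/s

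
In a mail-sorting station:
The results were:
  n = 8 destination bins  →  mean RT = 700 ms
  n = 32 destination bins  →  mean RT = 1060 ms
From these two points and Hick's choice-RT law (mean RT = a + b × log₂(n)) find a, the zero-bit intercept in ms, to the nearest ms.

The slope on a log₂ axis is (1060 − 700) / (5 − 3) = 180 ms/bit.
a = RT₁ − b·log₂ n₁ = 700 − 180 × 3 = 160.000 ms.

160 ms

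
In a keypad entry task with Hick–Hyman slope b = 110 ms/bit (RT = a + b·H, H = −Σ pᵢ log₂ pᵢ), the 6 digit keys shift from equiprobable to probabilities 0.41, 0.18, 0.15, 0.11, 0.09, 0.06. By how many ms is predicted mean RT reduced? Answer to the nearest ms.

32 ms

The RT saving is b·ΔH. Equiprobable H₀ = log₂(6) = 2.5850 bits; with the given probabilities H = 2.2897 bits.
b·(H₀ − H) = 110 × (2.5850 − 2.2897) = 32.48 ms.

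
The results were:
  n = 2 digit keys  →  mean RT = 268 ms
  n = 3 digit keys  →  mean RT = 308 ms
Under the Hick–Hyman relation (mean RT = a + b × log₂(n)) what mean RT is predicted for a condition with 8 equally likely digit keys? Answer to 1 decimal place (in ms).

404.8 ms

Fit slope and intercept:
  b = (308 − 268) / (log₂ 3 − log₂ 2) = 40 / (1.5850 − 1) = 68.380 ms/bit
  a = 268 − 68.380 × 1 = 199.620 ms
Then RT(8) = 199.620 + 68.380 × log₂ 8 = 199.620 + 68.380 × 3 ≈ 404.761 ms.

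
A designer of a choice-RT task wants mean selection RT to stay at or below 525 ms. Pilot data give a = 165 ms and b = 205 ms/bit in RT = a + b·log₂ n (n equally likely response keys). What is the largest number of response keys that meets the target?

205·log₂ n ≤ 525 − 165 = 360, giving log₂ n ≤ 1.7561 and n ≤ 3.378. The largest whole number is 3.

3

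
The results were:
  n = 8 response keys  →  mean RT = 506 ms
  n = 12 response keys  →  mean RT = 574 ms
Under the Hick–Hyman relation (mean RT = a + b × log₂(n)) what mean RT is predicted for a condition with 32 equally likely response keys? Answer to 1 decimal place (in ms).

738.5 ms

Solve the two-equation system in a and b:
  b = (574 − 506) / (log₂ 12 − log₂ 8) = 68 / (3.5850 − 3) = 116.247 ms/bit
  a = 506 − 116.247 × 3 = 157.260 ms
Then RT(32) = 157.260 + 116.247 × log₂ 32 = 157.260 + 116.247 × 5 ≈ 738.494 ms.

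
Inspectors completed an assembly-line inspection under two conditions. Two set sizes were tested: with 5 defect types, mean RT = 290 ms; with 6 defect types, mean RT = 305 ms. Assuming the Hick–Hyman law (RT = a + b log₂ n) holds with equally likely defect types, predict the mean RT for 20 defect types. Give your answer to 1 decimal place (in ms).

Fit slope and intercept:
  b = (305 − 290) / (log₂ 6 − log₂ 5) = 15 / (2.5850 − 2.3219) = 57.027 ms/bit
  a = 290 − 57.027 × 2.3219 = 157.588 ms
Then RT(20) = 157.588 + 57.027 × log₂ 20 = 157.588 + 57.027 × 4.3219 ≈ 404.054 ms.

404.1 ms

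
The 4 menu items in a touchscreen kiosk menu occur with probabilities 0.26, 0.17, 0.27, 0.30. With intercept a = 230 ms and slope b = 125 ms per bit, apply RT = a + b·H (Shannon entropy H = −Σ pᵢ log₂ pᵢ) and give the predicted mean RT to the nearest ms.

476 ms

Entropy contributions −pᵢ log₂ pᵢ: 0.5053, 0.4346, 0.5100, 0.5211; sum H = 1.9710 bits.
RT = a + bH = 230 + 125·1.9710 = 476.37 ms.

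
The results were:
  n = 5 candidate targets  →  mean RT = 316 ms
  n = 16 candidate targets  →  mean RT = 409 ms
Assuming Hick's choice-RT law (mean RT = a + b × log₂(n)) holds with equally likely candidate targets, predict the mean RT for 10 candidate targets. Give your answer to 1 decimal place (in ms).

With log₂ n on the abscissa the relation is linear; from the two conditions:
  b = (409 − 316) / (log₂ 16 − log₂ 5) = 93 / (4 − 2.3219) = 55.421 ms/bit
  a = 316 − 55.421 × 2.3219 = 187.317 ms
Then RT(10) = 187.317 + 55.421 × log₂ 10 = 187.317 + 55.421 × 3.3219 ≈ 371.421 ms.

371.4 ms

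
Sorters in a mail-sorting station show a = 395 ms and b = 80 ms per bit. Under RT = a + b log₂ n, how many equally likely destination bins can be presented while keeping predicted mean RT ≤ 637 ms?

Information budget: (637 − 395)/80 = 3.0250 bits, so n ≤ 2^3.0250 = 8.140 → at most 8.

8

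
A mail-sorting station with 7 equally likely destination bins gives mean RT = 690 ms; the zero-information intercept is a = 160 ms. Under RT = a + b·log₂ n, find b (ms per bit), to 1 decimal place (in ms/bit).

7 alternatives carry log₂ 7 = 2.8074 bits; the choice cost is 690 − 160 = 530 ms, so b = 530/2.8074 = 188.790 ms/bit.

188.8 ms/bit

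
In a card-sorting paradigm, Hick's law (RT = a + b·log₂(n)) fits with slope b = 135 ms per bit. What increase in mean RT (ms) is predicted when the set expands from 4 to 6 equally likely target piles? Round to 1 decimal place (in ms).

79.0 ms

ΔRT = (a + b log₂ n₂) − (a + b log₂ n₁) = b·(log₂ n₂ − log₂ n₁).
log₂(6) − log₂(4) = 2.5850 − 2 = 0.5850.
ΔRT = 135 × 0.5850 = 78.970 ms.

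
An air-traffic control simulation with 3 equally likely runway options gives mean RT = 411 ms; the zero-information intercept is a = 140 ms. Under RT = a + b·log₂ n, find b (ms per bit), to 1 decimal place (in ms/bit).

b = (411 − 140) / log₂(3) = 271 / 1.5850 = 170.982 ms/bit.

171.0 ms/bit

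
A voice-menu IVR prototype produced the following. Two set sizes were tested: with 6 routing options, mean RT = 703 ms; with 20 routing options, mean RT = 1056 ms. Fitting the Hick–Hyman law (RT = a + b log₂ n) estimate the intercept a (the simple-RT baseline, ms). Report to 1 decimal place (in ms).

b = (RT₂ − RT₁)/(log₂ n₂ − log₂ n₁) = (1056 − 703)/(4.3219 − 2.5850) = 203.228 ms/bit.
a = RT₁ − b·log₂ n₁ = 703 − 203.228 × 2.5850 = 177.663 ms.

177.7 ms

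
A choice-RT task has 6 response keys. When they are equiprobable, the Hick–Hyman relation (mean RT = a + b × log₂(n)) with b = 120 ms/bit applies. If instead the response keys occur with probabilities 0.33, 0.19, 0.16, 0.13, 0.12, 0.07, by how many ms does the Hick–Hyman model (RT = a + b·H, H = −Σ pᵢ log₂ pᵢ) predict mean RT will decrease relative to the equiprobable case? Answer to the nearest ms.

19 ms

The RT saving is b·ΔH. Equiprobable H₀ = log₂(6) = 2.5850 bits; with the given probabilities H = 2.4243 bits.
b·(H₀ − H) = 120 × (2.5850 − 2.4243) = 19.28 ms.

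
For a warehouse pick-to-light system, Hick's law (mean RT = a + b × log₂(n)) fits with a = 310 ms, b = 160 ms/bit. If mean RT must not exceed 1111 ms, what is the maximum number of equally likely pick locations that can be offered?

32

Set 310 + 160·log₂ n ≤ 1111 → log₂ n ≤ (1111 − 310)/160 = 5.0062.
So n ≤ 2^5.0062 = 32.139; the largest integer n is 32.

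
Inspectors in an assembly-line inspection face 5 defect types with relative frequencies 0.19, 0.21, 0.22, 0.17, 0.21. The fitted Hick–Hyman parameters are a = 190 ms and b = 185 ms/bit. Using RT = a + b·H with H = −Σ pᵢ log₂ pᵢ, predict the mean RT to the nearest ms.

618 ms

Entropy contributions −pᵢ log₂ pᵢ: 0.4552, 0.4728, 0.4806, 0.4346, 0.4728; sum H = 2.3160 bits.
RT = a + bH = 190 + 185·2.3160 = 618.47 ms.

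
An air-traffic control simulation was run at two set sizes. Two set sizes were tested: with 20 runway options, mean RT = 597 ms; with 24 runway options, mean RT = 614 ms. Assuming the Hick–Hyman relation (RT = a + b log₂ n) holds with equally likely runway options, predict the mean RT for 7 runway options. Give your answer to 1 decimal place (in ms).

With log₂ n on the abscissa the relation is linear; from the two conditions:
  b = (614 − 597) / (log₂ 24 − log₂ 20) = 17 / (4.5850 − 4.3219) = 64.630 ms/bit
  a = 597 − 64.630 × 4.3219 = 317.672 ms
Then RT(7) = 317.672 + 64.630 × log₂ 7 = 317.672 + 64.630 × 2.8074 ≈ 499.113 ms.

499.1 ms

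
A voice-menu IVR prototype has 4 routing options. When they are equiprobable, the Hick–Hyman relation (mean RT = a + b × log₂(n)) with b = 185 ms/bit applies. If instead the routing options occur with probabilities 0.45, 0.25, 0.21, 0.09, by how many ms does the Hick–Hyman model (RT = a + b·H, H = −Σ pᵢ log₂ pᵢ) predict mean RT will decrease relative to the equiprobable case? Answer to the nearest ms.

The RT saving is b·ΔH. Equiprobable H₀ = log₂(4) = 2.0000 bits; with the given probabilities H = 1.8039 bits.
b·(H₀ − H) = 185 × (2.0000 − 1.8039) = 36.28 ms.

36 ms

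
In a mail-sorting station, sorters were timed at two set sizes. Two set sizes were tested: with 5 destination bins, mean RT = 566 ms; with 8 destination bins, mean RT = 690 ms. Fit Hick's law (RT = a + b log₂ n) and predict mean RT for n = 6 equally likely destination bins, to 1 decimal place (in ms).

Fit slope and intercept:
  b = (690 − 566) / (log₂ 8 − log₂ 5) = 124 / (3 − 2.3219) = 182.871 ms/bit
  a = 566 − 182.871 × 2.3219 = 141.386 ms
Then RT(6) = 141.386 + 182.871 × log₂ 6 = 141.386 + 182.871 × 2.5850 ≈ 614.101 ms.

614.1 ms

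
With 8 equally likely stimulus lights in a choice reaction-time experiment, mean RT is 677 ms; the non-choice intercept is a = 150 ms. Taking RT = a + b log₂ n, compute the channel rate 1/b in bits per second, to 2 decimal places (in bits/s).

5.69 bits/s

Choice component = 677 − 150 = 527 ms over log₂(8) = 3 bits.
b = 527 / 3 = 175.667 ms/bit, so 1/b = 5.693 bits/s.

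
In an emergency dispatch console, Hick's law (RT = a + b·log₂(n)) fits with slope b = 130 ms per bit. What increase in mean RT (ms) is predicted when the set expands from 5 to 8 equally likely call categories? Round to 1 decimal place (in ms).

Only the slope matters, since a is common to both: ΔRT = b·log₂(n₂/n₁).
log₂(8) − log₂(5) = 3 − 2.3219 = 0.6781.
ΔRT = 130 × 0.6781 = 88.149 ms.

88.1 ms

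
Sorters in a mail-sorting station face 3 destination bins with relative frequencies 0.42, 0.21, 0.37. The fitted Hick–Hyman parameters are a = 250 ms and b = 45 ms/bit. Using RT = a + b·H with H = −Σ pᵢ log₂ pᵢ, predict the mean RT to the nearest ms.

319 ms

Entropy contributions −pᵢ log₂ pᵢ: 0.5256, 0.4728, 0.5307; sum H = 1.5292 bits.
RT = a + bH = 250 + 45·1.5292 = 318.81 ms.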